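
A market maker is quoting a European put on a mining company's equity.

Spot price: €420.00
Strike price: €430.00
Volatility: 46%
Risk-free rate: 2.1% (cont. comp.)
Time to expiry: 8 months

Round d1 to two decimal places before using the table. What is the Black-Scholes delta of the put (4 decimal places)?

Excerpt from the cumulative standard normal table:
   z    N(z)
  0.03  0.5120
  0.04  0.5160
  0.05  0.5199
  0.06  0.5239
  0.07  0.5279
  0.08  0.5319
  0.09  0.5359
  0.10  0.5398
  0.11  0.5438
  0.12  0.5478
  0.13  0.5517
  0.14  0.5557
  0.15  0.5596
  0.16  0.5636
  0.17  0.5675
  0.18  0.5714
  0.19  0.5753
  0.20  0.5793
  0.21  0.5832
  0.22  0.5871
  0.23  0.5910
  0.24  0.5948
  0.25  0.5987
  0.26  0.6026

-0.4364

σ√T = 0.46 × 0.8165 = 0.3756
ln(S/K) + (r + σ²/2)T = ln(420/430) + (0.021 + 0.46²/2)·0.6667 = -0.0235 + 0.0845 = 0.0610
d₁ = 0.0610 / 0.3756 = 0.1624 which rounds to 0.16
N(d₁) = N(0.16) = 0.5636
Δ_put = N(d₁) − 1 = 0.5636 − 1 = -0.4364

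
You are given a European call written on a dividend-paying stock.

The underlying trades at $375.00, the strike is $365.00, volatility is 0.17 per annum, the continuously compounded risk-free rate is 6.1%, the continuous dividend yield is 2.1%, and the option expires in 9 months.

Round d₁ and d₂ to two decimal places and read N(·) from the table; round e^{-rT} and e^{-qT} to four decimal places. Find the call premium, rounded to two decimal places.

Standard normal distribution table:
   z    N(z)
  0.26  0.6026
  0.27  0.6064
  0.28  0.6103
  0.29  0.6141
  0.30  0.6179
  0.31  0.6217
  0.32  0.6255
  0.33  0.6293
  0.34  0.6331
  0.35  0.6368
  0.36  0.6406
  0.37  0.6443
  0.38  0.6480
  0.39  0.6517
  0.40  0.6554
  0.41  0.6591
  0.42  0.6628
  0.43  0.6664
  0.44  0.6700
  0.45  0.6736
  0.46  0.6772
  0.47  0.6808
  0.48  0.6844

σ√T = 0.17·√0.75 = 0.1472
ln(S/K) + (r − q + σ²/2)T = ln(375/365) + (0.061 − 0.021 + 0.17²/2)·0.75 = 0.0270 + 0.0408 = 0.0679
d₁ = 0.0679 / 0.1472 = 0.4610 ≈ 0.46
d₂ = d₁ − σ√T = 0.4610 − 0.1472 = 0.3137 ≈ 0.31
exp(−qT) = exp(−0.021·0.75) = 0.9844;  exp(−rT) = exp(−0.061·0.75) = 0.9553
N(d₁) = N(0.46) = 0.6772;  N(d₂) = N(0.31) = 0.6217
C = 375·0.9844·0.6772 − 365·0.9553·0.6217 = 249.9884 − 216.7772 = 33.2112

$33.21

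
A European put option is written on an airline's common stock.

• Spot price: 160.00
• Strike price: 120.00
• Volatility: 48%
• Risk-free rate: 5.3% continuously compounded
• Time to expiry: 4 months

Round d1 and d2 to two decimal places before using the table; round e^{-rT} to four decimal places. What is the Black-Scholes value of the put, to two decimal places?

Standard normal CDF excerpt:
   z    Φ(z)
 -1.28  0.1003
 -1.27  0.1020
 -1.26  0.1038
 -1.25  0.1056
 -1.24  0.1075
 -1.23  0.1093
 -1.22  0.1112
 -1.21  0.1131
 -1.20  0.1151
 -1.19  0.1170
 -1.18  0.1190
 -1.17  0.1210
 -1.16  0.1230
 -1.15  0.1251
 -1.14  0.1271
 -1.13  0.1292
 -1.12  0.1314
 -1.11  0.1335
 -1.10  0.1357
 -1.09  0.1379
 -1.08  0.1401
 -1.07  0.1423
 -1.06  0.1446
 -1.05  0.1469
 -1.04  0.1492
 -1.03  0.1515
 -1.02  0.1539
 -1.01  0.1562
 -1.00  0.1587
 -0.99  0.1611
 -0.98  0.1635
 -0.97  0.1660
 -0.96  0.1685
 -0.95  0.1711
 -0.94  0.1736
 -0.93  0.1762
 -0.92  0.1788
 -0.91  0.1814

σ√T = 0.48·√0.3333 = 0.2771
d₁ = [ln(160/120) + (0.053 + 0.48²/2)·0.3333] / 0.2771 = [0.2877 + 0.0561] / 0.2771 = 1.2404 ≈ 1.24
d₂ = d₁ − σ√T = 1.2404 − 0.2771 = 0.9633 ≈ 0.96
exp(−rT) = exp(−0.053·0.3333) = 0.9825
P = 120·0.9825·N(-0.96) − 160·N(-1.24) = 120·0.9825·0.1685 − 160·0.1075 = 19.8662 − 17.2000 = 2.6662

2.67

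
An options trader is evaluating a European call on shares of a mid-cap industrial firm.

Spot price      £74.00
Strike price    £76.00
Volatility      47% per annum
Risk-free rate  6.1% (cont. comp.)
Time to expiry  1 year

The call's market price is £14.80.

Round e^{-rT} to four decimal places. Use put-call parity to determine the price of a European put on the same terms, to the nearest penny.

exp(−rT) = exp(−0.061·1) = 0.9408
Put-call parity: C − P = S − K·e^(−rT) = 74 − 76·0.9408 = 74 − 71.5008 = 2.4992
P = C − (C − P) = 14.80 − (2.4992) = 12.3008

£12.30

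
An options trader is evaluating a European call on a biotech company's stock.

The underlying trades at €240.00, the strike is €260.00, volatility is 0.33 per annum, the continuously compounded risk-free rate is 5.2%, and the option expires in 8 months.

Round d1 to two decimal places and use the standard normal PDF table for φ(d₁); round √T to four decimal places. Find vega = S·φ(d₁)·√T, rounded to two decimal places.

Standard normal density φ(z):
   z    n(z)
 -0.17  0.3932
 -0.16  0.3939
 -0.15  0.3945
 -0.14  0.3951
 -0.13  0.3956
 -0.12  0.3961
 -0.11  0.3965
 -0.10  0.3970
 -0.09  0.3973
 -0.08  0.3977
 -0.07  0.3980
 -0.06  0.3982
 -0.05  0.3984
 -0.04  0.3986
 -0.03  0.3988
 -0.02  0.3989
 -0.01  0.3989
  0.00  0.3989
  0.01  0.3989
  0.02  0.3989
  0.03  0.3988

78.15

σ√T = 0.33 × 0.8165 = 0.2694
d₁ = [ln(240/260) + (0.052 + ½·0.33²)·0.6667] / (σ√T) = (-0.0800 + 0.0710) / 0.2694 = -0.0337 which rounds to -0.03
√T = √0.6667 = 0.8165
φ(d₁) = φ(-0.03) = 0.3988
vega = S·φ(d₁)·√T = 240·0.3988·0.8165 = 78.1488
(Vega is the same for a European call and put with the same parameters.)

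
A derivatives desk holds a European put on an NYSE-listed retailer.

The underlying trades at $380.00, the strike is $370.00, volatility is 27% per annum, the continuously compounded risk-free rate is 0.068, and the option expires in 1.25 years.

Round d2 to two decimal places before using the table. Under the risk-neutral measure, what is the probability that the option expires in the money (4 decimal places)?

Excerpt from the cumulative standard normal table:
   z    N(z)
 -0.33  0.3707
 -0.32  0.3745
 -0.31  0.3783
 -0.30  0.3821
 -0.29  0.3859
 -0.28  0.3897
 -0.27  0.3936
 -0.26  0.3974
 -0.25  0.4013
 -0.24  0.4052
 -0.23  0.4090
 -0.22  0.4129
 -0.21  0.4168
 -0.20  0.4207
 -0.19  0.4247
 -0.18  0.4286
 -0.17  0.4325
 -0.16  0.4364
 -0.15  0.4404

0.4129

σ√T = 0.27 × 1.1180 = 0.3019
ln(S/K) + (r + σ²/2)T = ln(380/370) + (0.068 + 0.27²/2)·1.25 = 0.0267 + 0.1306 = 0.1572
d₁ = 0.1572 / 0.3019 = 0.5209 → 0.52
d₂ = d₁ − σ√T = 0.5209 − 0.3019 = 0.2190 → 0.22
Pr(exercise) under Q = N(−d₂) = N(-0.22) = 0.4129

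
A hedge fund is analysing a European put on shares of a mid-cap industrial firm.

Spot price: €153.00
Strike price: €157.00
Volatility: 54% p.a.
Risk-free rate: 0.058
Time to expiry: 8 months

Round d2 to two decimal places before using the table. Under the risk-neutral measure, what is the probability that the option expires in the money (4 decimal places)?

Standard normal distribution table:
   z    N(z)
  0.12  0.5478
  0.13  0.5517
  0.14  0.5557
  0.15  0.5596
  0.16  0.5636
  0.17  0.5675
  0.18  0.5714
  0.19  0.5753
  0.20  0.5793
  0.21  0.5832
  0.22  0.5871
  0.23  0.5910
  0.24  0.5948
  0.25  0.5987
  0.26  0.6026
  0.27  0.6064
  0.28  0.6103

σ√T = 0.54 × 0.8165 = 0.4409
ln(S/K) + (r + σ²/2)T = ln(153/157) + (0.058 + 0.54²/2)·0.6667 = -0.0258 + 0.1359 = 0.1101
d₁ = 0.1101 / 0.4409 = 0.2496 which rounds to 0.25
d₂ = d₁ − σ√T = 0.2496 − 0.4409 = -0.1913 which rounds to -0.19
Pr(exercise) under Q = N(−d₂) = N(0.19) = 0.5753

0.5753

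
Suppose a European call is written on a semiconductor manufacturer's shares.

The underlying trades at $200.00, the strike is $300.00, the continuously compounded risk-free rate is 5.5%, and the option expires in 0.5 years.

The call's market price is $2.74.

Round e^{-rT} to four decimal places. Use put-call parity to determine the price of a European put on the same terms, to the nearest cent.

$94.61

exp(−rT) = exp(−0.055·0.5) = 0.9729
Put-call parity: C − P = S − K·e^(−rT) = 200 − 300·0.9729 = 200 − 291.8700 = -91.8700
P = C − (C − P) = 2.74 − (-91.8700) = 94.6100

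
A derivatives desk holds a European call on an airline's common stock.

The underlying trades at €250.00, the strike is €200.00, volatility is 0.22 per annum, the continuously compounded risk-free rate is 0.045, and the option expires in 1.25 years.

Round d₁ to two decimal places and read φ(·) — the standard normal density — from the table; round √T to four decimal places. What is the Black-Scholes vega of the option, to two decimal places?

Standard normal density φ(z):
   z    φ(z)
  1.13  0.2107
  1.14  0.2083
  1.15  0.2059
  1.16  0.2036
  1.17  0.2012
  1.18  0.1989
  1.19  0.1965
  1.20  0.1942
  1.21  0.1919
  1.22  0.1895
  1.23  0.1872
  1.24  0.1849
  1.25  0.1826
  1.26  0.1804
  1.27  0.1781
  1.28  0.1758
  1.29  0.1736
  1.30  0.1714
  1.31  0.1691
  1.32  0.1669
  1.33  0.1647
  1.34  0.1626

50.42

σ√T = 0.22·√1.25 = 0.2460
d₁ = [ln(250/200) + (0.045 + 0.22²/2)·1.25] / 0.2460 = [0.2231 + 0.0865] / 0.2460 = 1.2589 ⇒ 1.26
√T = √1.25 = 1.1180
φ(d₁) = φ(1.26) = 0.1804
vega = S·φ(d₁)·√T = 250·0.1804·1.1180 = 50.4218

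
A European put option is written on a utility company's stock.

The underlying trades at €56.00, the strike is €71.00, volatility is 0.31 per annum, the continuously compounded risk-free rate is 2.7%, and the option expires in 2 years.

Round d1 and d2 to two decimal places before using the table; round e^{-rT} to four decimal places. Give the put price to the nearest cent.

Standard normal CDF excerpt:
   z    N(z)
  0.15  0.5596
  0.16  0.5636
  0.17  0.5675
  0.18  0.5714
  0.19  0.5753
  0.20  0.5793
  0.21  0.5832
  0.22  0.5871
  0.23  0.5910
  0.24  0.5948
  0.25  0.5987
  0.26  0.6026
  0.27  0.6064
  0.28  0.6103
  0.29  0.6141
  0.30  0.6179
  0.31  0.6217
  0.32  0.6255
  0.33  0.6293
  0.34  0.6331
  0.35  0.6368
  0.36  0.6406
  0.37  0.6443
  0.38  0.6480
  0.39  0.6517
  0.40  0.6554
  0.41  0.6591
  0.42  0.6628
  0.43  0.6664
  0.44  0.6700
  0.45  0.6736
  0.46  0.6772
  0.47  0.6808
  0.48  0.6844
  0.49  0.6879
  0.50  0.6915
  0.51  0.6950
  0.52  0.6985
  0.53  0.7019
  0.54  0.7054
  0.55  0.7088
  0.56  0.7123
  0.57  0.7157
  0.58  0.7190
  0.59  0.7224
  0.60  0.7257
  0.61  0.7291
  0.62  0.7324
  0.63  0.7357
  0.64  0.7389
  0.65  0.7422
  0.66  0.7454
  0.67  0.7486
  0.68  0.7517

€17.26

σ√T = 0.31·√2 = 0.4384
d₁ = [ln(56/71) + (0.027 + 0.31²/2)·2] / 0.4384 = [-0.2373 + 0.1501] / 0.4384 = -0.1990 → -0.20
d₂ = d₁ − σ√T = -0.1990 − 0.4384 = -0.6374 → -0.64
exp(−rT) = exp(−0.027·2) = 0.9474
N(−d₂) = N(0.64) = 0.7389;  N(−d₁) = N(0.20) = 0.5793
P = 71·0.9474·0.7389 − 56·0.5793 = 49.7024 − 32.4408 = 17.2616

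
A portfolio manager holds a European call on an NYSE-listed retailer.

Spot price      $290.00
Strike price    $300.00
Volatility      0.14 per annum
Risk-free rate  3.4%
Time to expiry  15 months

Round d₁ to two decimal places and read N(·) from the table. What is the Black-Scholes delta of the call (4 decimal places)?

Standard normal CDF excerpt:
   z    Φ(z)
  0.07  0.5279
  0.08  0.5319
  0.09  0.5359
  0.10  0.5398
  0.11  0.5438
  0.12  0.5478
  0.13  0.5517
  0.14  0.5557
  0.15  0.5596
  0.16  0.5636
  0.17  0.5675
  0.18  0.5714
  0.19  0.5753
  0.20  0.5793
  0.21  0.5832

T = 1.25;  σ√T = 0.1565
d₁ = [ln(290/300) + (0.034 + 0.14²/2)·1.25] / 0.1565 = [-0.0339 + 0.0548] / 0.1565 = 0.1332 → 0.13
N(d₁) = N(0.13) = 0.5517
Δ_call = N(d₁) = 0.5517

0.5517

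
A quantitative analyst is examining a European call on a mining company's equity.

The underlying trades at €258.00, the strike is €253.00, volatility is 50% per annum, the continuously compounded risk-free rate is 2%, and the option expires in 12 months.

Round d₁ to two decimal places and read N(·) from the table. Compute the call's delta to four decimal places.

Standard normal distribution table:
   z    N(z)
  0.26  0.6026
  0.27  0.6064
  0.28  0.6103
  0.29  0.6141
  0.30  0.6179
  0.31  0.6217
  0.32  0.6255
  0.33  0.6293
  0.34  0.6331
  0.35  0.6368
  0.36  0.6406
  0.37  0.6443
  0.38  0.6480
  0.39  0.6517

σ√T = 0.5 × 1.0000 = 0.5000
d₁ = [ln(258/253) + (0.02 + 0.5²/2)·1] / 0.5000 = [0.0196 + 0.1450] / 0.5000 = 0.3291 ⇒ 0.33
N(d₁) = N(0.33) = 0.6293
Δ_call = N(d₁) = 0.6293

0.6293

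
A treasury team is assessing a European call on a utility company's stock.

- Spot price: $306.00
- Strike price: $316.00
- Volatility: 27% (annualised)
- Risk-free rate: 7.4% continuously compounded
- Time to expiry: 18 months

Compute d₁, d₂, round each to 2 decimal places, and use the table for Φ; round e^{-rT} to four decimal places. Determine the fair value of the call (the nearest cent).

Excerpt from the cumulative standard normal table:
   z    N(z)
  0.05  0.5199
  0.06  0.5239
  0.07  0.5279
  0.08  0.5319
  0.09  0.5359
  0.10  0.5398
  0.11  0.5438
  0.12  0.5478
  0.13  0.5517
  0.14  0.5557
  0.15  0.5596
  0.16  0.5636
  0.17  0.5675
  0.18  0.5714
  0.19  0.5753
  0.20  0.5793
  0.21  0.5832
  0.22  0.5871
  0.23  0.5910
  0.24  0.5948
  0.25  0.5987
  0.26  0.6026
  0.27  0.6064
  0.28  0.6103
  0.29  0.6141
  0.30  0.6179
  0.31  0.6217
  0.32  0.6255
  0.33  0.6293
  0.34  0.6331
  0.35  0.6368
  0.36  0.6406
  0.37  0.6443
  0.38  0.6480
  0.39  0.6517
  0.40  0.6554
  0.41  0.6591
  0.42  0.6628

T = 1.5;  σ√T = 0.3307
d₁ = [ln(306/316) + (0.074 + 0.27²/2)·1.5] / 0.3307 = [-0.0322 + 0.1657] / 0.3307 = 0.4038 ≈ 0.40
d₂ = d₁ − σ√T = 0.4038 − 0.3307 = 0.0731 ≈ 0.07
exp(−rT) = exp(−0.074·1.5) = 0.8949
N(d₁) = N(0.40) = 0.6554;  N(d₂) = N(0.07) = 0.5279
C = 306·0.6554 − 316·0.8949·0.5279 = 200.5524 − 149.2840 = 51.2684

$51.27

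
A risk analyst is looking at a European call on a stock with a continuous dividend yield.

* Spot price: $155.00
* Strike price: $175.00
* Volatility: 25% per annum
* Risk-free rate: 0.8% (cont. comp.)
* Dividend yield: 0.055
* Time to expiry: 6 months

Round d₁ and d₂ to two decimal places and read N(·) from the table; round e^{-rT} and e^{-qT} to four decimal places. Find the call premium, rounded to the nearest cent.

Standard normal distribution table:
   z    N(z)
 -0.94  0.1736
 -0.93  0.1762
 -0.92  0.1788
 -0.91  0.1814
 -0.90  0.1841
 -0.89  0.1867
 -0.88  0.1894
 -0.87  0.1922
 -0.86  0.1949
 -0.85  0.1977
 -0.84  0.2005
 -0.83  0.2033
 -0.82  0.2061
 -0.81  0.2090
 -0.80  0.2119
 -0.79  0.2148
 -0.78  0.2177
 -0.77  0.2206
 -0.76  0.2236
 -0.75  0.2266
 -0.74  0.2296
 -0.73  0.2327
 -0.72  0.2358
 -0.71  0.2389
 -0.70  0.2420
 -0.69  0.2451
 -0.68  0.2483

T = 0.5;  σ√T = 0.1768
d₁ = [ln(155/175) + (0.008 − 0.055 + ½·0.25²)·0.5] / (σ√T) = (-0.1214 − 0.0079) / 0.1768 = -0.7311 ⇒ -0.73
d₂ = -0.7311 − 0.1768 = -0.9078 ⇒ -0.91
exp(−qT) = exp(−0.055·0.5) = 0.9729;  exp(−rT) = exp(−0.008·0.5) = 0.9960
N(d₁) = N(-0.73) = 0.2327;  N(d₂) = N(-0.91) = 0.1814
C = 155·0.9729·0.2327 − 175·0.9960·0.1814 = 35.0910 − 31.6180 = 3.4730

$3.47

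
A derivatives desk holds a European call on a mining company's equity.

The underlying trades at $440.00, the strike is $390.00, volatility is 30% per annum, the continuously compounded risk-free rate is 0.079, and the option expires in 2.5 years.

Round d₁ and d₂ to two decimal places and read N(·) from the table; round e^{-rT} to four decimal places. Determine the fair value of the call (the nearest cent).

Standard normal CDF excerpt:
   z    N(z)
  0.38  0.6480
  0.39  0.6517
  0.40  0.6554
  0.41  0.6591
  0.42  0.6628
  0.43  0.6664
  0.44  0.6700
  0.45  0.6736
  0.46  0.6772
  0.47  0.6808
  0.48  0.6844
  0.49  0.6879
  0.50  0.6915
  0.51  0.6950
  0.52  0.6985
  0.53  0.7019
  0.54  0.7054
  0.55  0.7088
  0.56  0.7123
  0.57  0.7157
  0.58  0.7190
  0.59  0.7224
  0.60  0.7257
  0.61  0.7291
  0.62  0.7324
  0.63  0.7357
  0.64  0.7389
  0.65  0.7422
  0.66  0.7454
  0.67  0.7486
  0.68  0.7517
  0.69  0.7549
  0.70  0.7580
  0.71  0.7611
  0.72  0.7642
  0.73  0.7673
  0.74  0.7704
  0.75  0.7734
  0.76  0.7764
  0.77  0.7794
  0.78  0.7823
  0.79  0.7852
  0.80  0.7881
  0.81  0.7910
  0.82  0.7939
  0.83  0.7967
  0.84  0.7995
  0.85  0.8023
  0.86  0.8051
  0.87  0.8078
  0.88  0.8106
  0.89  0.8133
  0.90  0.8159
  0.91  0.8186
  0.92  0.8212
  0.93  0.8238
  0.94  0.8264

σ√T = 0.3·√2.5 = 0.4743
d₁ = [ln(440/390) + (0.079 + 0.3²/2)·2.5] / 0.4743 = [0.1206 + 0.3100] / 0.4743 = 0.9078 ⇒ 0.91
d₂ = d₁ − σ√T = 0.9078 − 0.4743 = 0.4335 ⇒ 0.43
exp(−rT) = exp(−0.079·2.5) = 0.8208
N(d₁) = N(0.91) = 0.8186;  N(d₂) = N(0.43) = 0.6664
C = 440·0.8186 − 390·0.8208·0.6664 = 360.1840 − 213.3226 = 146.8614

$146.86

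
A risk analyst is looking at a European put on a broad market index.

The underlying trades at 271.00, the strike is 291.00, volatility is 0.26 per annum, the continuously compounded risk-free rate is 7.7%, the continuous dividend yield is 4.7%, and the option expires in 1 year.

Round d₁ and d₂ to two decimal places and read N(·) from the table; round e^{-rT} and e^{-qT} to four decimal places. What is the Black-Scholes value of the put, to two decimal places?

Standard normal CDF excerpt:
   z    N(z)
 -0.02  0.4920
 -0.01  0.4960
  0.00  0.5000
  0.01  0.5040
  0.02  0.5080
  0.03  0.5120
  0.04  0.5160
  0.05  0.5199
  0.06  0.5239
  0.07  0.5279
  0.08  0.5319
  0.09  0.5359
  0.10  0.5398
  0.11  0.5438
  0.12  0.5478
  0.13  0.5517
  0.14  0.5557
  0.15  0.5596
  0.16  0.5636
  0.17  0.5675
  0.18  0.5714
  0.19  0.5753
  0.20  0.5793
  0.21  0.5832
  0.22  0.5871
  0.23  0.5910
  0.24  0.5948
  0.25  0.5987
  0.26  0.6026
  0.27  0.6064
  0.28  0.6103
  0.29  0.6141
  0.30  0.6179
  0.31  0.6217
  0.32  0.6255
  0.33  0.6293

33.08

T = 1;  σ√T = 0.2600
ln(S/K) + (r − q + σ²/2)T = ln(271/291) + (0.077 − 0.047 + 0.26²/2)·1 = -0.0712 + 0.0638 = -0.0074
d₁ = -0.0074 / 0.2600 = -0.0285 → -0.03
d₂ = d₁ − σ√T = -0.0285 − 0.2600 = -0.2885 → -0.29
exp(−qT) = exp(−0.047·1) = 0.9541;  exp(−rT) = exp(−0.077·1) = 0.9259
P = 291·0.9259·N(0.29) − 271·0.9541·N(0.03) = 291·0.9259·0.6141 − 271·0.9541·0.5120 = 165.4612 − 132.3833 = 33.0779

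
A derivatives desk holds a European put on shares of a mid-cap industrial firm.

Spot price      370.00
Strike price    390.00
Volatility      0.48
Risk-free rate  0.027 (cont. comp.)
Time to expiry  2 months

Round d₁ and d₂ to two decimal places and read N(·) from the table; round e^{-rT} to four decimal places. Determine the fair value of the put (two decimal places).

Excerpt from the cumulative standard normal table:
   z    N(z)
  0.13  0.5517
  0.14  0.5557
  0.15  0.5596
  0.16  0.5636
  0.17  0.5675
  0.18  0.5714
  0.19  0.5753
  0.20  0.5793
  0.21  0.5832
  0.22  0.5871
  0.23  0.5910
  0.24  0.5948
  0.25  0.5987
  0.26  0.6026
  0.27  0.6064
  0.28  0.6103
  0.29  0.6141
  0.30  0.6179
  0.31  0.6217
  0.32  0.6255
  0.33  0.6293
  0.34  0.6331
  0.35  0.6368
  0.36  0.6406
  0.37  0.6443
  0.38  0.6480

38.75

σ√T = 0.48 × 0.4082 = 0.1960
ln(S/K) + (r + σ²/2)T = ln(370/390) + (0.027 + 0.48²/2)·0.1667 = -0.0526 + 0.0237 = -0.0289
d₁ = -0.0289 / 0.1960 = -0.1477 which rounds to -0.15
d₂ = d₁ − σ√T = -0.1477 − 0.1960 = -0.3437 which rounds to -0.34
exp(−rT) = exp(−0.027·0.1667) = 0.9955
N(−d₂) = N(0.34) = 0.6331;  N(−d₁) = N(0.15) = 0.5596
P = 390·0.9955·0.6331 − 370·0.5596 = 245.7979 − 207.0520 = 38.7459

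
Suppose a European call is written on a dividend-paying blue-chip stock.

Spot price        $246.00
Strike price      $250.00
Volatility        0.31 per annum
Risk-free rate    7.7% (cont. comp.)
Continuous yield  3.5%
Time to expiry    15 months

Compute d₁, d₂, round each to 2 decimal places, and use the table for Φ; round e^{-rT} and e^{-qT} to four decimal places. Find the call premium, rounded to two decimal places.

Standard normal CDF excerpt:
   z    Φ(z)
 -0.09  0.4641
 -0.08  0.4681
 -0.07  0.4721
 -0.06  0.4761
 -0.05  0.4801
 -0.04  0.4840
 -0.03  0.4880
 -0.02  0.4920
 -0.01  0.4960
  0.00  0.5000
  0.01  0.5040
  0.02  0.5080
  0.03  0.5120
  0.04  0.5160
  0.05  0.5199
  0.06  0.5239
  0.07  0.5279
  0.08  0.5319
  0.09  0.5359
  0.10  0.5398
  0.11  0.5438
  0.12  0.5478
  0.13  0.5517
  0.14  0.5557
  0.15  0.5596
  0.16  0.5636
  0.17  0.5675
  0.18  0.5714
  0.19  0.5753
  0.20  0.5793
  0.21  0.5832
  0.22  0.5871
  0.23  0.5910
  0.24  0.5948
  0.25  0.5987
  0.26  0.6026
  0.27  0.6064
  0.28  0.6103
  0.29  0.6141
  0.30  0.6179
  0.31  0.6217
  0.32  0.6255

σ√T = 0.31 × 1.1180 = 0.3466
ln(S/K) + (r − q + σ²/2)T = ln(246/250) + (0.077 − 0.035 + 0.31²/2)·1.25 = -0.0161 + 0.1126 = 0.0964
d₁ = 0.0964 / 0.3466 = 0.2782 ⇒ 0.28
d₂ = d₁ − σ√T = 0.2782 − 0.3466 = -0.0684 ⇒ -0.07
e^(−qT) = e^(−0.035·1.25) = 0.9572;  e^(−rT) = e^(−0.077·1.25) = 0.9082
C = 246·0.9572·N(0.28) − 250·0.9082·N(-0.07) = 246·0.9572·0.6103 − 250·0.9082·0.4721 = 143.7081 − 107.1903 = 36.5178

$36.52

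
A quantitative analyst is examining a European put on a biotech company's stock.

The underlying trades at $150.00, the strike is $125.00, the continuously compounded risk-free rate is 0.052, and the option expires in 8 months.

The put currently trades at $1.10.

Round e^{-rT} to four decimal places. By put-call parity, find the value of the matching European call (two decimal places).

$30.36

e^(−rT) = e^(−0.052·0.6667) = 0.9659
Put-call parity: C − P = S − K·e^(−rT) = 150 − 125·0.9659 = 150 − 120.7375 = 29.2625
C = P + (C − P) = 1.10 + (29.2625) = 30.3625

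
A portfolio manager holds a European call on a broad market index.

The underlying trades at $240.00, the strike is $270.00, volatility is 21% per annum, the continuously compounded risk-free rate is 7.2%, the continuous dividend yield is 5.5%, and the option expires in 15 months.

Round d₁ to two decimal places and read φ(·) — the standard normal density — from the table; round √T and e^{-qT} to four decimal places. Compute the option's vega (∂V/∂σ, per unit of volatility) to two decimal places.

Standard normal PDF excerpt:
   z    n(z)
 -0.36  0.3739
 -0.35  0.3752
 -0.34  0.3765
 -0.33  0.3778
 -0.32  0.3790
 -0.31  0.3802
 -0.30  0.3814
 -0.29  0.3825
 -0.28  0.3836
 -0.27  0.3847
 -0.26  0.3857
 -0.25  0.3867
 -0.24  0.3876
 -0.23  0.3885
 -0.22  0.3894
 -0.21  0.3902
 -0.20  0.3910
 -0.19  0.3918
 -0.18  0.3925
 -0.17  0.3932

95.82

σ√T = 0.21 × 1.1180 = 0.2348
d₁ = [ln(240/270) + (0.072 − 0.055 + 0.21²/2)·1.25] / 0.2348 = [-0.1178 + 0.0488] / 0.2348 = -0.2938 → -0.29
√T = √1.25 = 1.1180
φ(d₁) = φ(-0.29) = 0.3825
exp(−qT) = exp(−0.055·1.25) = 0.9336
vega = S·exp(−qT)·φ(d₁)·√T = 240·0.9336·0.3825·1.1180 = 95.8176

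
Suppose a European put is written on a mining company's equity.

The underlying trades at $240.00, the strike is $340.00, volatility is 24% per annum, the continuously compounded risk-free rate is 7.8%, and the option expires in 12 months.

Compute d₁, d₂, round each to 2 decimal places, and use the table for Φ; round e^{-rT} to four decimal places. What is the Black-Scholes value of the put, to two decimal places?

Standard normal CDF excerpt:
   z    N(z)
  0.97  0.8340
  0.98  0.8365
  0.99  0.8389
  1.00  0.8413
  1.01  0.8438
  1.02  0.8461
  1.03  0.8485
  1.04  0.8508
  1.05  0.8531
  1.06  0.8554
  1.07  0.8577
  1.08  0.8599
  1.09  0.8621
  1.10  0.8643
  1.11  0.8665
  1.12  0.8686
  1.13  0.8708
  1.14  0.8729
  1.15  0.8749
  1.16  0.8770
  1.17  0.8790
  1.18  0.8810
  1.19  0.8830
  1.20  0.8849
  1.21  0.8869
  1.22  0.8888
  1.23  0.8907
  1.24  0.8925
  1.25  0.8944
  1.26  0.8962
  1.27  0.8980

$78.78

T = 1;  σ√T = 0.2400
d₁ = [ln(240/340) + (0.078 + ½·0.24²)·1] / (σ√T) = (-0.3483 + 0.1068) / 0.2400 = -1.0063 ≈ -1.01
d₂ = -1.0063 − 0.2400 = -1.2463 ≈ -1.25
exp(−rT) = exp(−0.078·1) = 0.9250
P = 340·0.9250·N(1.25) − 240·N(1.01) = 340·0.9250·0.8944 − 240·0.8438 = 281.2888 − 202.5120 = 78.7768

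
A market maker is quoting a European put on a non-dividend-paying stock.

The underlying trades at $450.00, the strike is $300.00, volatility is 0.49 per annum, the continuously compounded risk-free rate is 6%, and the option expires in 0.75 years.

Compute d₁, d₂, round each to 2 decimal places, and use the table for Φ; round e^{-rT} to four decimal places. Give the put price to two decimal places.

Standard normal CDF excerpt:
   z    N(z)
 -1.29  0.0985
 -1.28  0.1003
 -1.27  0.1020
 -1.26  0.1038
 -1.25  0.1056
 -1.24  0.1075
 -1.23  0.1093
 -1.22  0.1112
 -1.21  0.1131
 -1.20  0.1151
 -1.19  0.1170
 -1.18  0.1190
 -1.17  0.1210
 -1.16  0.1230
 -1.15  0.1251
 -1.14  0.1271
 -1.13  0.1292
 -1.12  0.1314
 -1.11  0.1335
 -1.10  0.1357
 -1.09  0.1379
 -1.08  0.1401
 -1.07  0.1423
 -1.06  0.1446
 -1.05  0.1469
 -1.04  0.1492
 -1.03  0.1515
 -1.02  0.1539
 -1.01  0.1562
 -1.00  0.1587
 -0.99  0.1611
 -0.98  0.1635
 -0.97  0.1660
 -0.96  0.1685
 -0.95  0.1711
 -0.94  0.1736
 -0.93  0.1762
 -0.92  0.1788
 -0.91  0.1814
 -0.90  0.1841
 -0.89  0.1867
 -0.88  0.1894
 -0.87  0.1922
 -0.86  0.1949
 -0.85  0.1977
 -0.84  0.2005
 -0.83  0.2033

σ√T = 0.49 × 0.8660 = 0.4244
ln(S/K) + (r + σ²/2)T = ln(450/300) + (0.06 + 0.49²/2)·0.75 = 0.4055 + 0.1350 = 0.5405
d₁ = 0.5405 / 0.4244 = 1.2737 → 1.27
d₂ = d₁ − σ√T = 1.2737 − 0.4244 = 0.8494 → 0.85
e^(−rT) = e^(−0.06·0.75) = 0.9560
P = 300·0.9560·N(-0.85) − 450·N(-1.27) = 300·0.9560·0.1977 − 450·0.1020 = 56.7004 − 45.9000 = 10.8004

$10.80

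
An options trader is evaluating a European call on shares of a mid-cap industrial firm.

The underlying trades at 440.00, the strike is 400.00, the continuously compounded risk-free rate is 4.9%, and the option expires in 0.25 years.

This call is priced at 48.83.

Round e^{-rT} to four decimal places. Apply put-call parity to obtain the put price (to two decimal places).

exp(−rT) = exp(−0.049·0.25) = 0.9878
Put-call parity: C − P = S − K·e^(−rT) = 440 − 400·0.9878 = 440 − 395.1200 = 44.8800
P = C − (C − P) = 48.83 − (44.8800) = 3.9500

3.95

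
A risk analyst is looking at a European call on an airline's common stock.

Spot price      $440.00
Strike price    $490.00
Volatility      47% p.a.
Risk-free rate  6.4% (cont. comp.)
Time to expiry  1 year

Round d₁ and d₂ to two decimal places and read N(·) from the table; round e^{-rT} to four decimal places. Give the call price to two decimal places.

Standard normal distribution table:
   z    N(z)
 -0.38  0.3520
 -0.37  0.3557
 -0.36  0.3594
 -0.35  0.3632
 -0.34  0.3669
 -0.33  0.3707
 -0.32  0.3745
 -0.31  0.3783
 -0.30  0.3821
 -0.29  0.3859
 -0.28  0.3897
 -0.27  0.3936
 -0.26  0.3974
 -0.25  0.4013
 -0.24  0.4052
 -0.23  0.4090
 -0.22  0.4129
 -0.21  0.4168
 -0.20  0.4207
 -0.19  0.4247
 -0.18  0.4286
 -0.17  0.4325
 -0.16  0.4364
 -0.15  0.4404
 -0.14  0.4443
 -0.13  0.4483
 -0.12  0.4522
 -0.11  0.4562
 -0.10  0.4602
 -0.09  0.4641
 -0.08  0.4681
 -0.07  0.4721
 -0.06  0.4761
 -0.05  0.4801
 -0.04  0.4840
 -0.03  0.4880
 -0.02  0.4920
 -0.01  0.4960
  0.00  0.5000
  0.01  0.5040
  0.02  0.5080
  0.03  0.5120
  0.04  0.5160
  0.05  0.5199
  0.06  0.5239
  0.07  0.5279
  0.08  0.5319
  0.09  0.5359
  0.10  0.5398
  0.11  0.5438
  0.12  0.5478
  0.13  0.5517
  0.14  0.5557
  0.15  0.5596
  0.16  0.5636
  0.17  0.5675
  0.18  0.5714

σ√T = 0.47 × 1.0000 = 0.4700
d₁ = [ln(440/490) + (0.064 + ½·0.47²)·1] / (σ√T) = (-0.1076 + 0.1744) / 0.4700 = 0.1422 which rounds to 0.14
d₂ = 0.1422 − 0.4700 = -0.3278 which rounds to -0.33
e^(−rT) = e^(−0.064·1) = 0.9380
N(d₁) = N(0.14) = 0.5557;  N(d₂) = N(-0.33) = 0.3707
C = 440·0.5557 − 490·0.9380·0.3707 = 244.5080 − 170.3811 = 74.1269

$74.13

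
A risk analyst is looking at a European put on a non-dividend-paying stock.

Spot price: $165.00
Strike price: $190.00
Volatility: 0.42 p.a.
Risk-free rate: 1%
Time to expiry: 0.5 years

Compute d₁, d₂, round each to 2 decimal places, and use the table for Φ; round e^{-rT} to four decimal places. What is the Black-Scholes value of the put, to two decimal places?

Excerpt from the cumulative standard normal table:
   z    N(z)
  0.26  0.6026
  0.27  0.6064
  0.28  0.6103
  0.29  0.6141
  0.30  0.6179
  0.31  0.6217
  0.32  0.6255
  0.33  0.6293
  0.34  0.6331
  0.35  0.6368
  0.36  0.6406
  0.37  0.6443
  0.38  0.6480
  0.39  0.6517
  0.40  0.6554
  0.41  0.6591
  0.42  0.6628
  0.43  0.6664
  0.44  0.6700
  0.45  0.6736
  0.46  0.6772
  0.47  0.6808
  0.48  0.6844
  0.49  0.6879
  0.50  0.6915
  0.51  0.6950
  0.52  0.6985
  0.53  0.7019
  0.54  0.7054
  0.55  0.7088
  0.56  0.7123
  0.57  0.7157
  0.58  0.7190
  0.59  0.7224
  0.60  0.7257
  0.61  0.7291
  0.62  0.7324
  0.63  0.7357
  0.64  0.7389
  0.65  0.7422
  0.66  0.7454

T = 0.5;  σ√T = 0.2970
d₁ = [ln(165/190) + (0.01 + ½·0.42²)·0.5] / (σ√T) = (-0.1411 + 0.0491) / 0.2970 = -0.3097 → -0.31
d₂ = -0.3097 − 0.2970 = -0.6067 → -0.61
exp(−rT) = exp(−0.01·0.5) = 0.9950
P = 190·0.9950·N(0.61) − 165·N(0.31) = 190·0.9950·0.7291 − 165·0.6217 = 137.8364 − 102.5805 = 35.2559

$35.26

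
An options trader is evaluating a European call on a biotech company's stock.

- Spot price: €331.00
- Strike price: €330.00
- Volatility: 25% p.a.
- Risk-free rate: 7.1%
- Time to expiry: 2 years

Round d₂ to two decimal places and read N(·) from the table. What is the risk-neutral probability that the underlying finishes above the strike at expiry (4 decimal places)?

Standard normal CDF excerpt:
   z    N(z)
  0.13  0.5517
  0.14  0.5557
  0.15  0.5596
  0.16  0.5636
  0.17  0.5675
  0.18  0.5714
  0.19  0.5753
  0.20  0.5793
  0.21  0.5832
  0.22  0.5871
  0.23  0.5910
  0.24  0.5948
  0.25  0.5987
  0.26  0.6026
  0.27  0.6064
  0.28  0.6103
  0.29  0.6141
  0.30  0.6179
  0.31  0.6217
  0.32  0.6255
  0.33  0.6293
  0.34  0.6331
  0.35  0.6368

0.5910

T = 2;  σ√T = 0.3536
d₁ = [ln(331/330) + (0.071 + 0.25²/2)·2] / 0.3536 = [0.0030 + 0.2045] / 0.3536 = 0.5870 ≈ 0.59
d₂ = d₁ − σ√T = 0.5870 − 0.3536 = 0.2334 ≈ 0.23
Pr(exercise) under Q = N(d₂) = 0.5910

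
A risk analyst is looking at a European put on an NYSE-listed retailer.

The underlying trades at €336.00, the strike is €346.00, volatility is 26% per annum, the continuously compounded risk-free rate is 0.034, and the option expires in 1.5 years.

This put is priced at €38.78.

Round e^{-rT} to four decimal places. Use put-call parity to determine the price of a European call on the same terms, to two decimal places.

€45.98

e^(−rT) = e^(−0.034·1.5) = 0.9503
Put-call parity: C − P = S − K·e^(−rT) = 336 − 346·0.9503 = 336 − 328.8038 = 7.1962
C = P + (C − P) = 38.78 + (7.1962) = 45.9762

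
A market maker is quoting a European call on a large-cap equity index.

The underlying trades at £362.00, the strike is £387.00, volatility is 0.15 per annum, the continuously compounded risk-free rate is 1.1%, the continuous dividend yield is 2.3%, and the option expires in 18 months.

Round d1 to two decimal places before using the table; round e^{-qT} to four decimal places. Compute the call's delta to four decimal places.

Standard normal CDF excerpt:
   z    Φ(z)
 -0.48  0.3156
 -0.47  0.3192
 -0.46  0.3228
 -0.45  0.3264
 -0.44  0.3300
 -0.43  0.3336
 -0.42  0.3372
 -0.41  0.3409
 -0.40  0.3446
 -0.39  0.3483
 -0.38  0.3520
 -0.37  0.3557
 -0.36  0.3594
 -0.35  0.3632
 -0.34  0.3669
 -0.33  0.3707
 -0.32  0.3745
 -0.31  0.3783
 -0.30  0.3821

σ√T = 0.15·√1.5 = 0.1837
d₁ = [ln(362/387) + (0.011 − 0.023 + 0.15²/2)·1.5] / 0.1837 = [-0.0668 − 0.0011] / 0.1837 = -0.3696 ⇒ -0.37
N(d₁) = N(-0.37) = 0.3557
Δ_call = e^(−qT)·N(d₁) = 0.9661·0.3557 = 0.3436

0.3436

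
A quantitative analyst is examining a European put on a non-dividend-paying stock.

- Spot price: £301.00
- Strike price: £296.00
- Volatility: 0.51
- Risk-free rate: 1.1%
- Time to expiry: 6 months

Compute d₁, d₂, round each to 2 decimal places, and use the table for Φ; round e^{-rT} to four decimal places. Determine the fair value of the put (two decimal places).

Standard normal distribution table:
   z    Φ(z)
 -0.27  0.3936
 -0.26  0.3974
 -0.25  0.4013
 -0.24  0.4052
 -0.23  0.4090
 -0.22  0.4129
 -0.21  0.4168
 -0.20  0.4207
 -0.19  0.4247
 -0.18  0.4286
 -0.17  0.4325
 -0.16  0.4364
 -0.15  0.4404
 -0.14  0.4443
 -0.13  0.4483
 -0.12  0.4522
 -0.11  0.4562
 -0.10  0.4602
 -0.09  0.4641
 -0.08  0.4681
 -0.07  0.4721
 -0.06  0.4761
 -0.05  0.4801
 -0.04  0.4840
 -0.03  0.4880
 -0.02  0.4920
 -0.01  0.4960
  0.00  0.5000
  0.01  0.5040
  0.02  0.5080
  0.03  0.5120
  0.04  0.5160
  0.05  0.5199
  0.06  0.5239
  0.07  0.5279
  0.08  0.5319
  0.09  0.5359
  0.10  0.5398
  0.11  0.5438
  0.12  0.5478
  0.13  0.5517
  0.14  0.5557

£39.29

T = 0.5;  σ√T = 0.3606
d₁ = [ln(301/296) + (0.011 + ½·0.51²)·0.5] / (σ√T) = (0.0168 + 0.0705) / 0.3606 = 0.2420 ⇒ 0.24
d₂ = 0.2420 − 0.3606 = -0.1186 ⇒ -0.12
exp(−rT) = exp(−0.011·0.5) = 0.9945
N(−d₂) = N(0.12) = 0.5478;  N(−d₁) = N(-0.24) = 0.4052
P = 296·0.9945·0.5478 − 301·0.4052 = 161.2570 − 121.9652 = 39.2918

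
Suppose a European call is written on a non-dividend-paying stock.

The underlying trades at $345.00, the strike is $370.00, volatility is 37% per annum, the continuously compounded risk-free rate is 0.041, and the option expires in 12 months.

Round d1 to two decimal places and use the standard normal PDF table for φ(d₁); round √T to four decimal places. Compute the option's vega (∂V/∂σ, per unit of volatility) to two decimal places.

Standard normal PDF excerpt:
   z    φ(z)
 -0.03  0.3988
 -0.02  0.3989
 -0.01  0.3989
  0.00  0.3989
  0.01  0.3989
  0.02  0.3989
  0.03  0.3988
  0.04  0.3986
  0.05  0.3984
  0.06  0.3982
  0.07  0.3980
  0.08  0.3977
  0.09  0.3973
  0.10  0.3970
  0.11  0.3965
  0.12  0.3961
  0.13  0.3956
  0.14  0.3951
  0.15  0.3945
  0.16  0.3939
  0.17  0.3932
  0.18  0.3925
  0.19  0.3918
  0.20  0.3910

136.79

σ√T = 0.37 × 1.0000 = 0.3700
d₁ = [ln(345/370) + (0.041 + 0.37²/2)·1] / 0.3700 = [-0.0700 + 0.1094] / 0.3700 = 0.1067 ≈ 0.11
√T = √1 = 1.0000
φ(d₁) = φ(0.11) = 0.3965
vega = S·φ(d₁)·√T = 345·0.3965·1.0000 = 136.7925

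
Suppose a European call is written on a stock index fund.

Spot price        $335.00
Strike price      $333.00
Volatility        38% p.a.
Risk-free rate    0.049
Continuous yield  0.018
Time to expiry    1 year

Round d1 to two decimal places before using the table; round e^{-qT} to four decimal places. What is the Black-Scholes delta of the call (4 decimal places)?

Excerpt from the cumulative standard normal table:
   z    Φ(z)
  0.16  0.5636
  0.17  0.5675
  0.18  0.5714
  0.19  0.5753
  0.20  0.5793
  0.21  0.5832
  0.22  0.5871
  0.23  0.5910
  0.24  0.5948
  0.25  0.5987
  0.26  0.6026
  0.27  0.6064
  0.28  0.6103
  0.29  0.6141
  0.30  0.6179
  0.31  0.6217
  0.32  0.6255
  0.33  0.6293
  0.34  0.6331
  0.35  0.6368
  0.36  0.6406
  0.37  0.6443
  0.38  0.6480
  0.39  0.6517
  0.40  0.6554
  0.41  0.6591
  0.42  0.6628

0.6032

σ√T = 0.38 × 1.0000 = 0.3800
d₁ = [ln(335/333) + (0.049 − 0.018 + ½·0.38²)·1] / (σ√T) = (0.0060 + 0.1032) / 0.3800 = 0.2873 ≈ 0.29
N(d₁) = N(0.29) = 0.6141
Δ_call = exp(−qT)·N(d₁) = 0.9822·0.6141 = 0.6032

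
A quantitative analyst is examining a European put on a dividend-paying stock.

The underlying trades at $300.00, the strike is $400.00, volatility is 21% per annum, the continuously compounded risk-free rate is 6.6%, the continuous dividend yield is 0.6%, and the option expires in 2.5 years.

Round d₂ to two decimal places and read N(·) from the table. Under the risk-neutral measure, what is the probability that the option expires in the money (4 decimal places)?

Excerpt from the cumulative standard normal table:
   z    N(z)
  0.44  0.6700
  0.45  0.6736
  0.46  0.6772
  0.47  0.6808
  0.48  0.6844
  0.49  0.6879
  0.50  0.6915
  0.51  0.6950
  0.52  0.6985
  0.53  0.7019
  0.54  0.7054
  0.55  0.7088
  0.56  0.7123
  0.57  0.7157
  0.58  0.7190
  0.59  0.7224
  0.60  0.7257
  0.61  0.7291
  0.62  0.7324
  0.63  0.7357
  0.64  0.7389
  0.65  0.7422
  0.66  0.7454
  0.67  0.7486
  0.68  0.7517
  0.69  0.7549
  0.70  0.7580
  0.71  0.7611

T = 2.5;  σ√T = 0.3320
d₁ = [ln(300/400) + (0.066 − 0.006 + 0.21²/2)·2.5] / 0.3320 = [-0.2877 + 0.2051] / 0.3320 = -0.2486 ⇒ -0.25
d₂ = d₁ − σ√T = -0.2486 − 0.3320 = -0.5807 ⇒ -0.58
Risk-neutral Pr[S_T < K] = N(−d₂) = N(0.58) = 0.7190

0.7190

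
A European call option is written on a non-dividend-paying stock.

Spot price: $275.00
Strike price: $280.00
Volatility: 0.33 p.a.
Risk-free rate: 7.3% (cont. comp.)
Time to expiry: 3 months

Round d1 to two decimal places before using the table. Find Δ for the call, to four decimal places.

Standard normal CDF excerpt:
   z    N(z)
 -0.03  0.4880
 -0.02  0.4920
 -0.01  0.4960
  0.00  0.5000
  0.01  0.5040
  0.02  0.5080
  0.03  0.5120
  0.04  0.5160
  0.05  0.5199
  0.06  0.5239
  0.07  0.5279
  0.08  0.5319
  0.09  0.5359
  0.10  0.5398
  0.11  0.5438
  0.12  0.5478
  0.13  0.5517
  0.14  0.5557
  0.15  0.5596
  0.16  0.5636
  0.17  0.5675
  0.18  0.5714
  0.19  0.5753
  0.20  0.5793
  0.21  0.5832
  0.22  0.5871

T = 0.25;  σ√T = 0.1650
d₁ = [ln(275/280) + (0.073 + 0.33²/2)·0.25] / 0.1650 = [-0.0180 + 0.0319] / 0.1650 = 0.0839 → 0.08
N(d₁) = N(0.08) = 0.5319
Δ_call = N(d₁) = 0.5319

0.5319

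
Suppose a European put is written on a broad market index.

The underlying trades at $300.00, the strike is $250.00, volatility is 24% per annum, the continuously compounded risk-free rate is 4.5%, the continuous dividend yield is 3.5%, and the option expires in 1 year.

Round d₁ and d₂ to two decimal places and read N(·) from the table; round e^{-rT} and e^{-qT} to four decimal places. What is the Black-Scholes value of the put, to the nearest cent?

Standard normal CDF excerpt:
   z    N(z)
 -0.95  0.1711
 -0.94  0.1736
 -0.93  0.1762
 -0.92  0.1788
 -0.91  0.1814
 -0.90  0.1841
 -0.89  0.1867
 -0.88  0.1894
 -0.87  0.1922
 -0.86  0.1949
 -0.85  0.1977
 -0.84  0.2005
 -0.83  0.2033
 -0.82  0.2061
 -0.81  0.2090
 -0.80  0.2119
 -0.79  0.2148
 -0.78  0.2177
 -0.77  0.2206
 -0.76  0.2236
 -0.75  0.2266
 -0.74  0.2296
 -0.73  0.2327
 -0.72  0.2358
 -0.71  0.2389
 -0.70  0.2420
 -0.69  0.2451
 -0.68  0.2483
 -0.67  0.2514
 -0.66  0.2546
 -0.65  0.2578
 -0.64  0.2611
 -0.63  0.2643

$7.55

σ√T = 0.24 × 1.0000 = 0.2400
d₁ = [ln(300/250) + (0.045 − 0.035 + 0.24²/2)·1] / 0.2400 = [0.1823 + 0.0388] / 0.2400 = 0.9213 ≈ 0.92
d₂ = d₁ − σ√T = 0.9213 − 0.2400 = 0.6813 ≈ 0.68
exp(−qT) = exp(−0.035·1) = 0.9656;  exp(−rT) = exp(−0.045·1) = 0.9560
P = 250·0.9560·N(-0.68) − 300·0.9656·N(-0.92) = 250·0.9560·0.2483 − 300·0.9656·0.1788 = 59.3437 − 51.7948 = 7.5489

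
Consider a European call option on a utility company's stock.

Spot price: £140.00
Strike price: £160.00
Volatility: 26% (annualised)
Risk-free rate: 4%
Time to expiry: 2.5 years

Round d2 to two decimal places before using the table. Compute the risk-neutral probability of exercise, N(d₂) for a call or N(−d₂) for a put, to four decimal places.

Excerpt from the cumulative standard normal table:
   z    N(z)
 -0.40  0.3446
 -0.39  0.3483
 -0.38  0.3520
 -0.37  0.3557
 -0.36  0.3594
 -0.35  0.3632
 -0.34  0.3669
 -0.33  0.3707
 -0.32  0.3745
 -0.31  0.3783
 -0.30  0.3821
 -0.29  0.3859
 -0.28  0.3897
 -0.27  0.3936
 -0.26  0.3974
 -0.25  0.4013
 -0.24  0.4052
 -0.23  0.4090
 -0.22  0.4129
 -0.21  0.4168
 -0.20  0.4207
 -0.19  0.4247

T = 2.5;  σ√T = 0.4111
ln(S/K) + (r + σ²/2)T = ln(140/160) + (0.04 + 0.26²/2)·2.5 = -0.1335 + 0.1845 = 0.0510
d₁ = 0.0510 / 0.4111 = 0.1240 → 0.12
d₂ = d₁ − σ√T = 0.1240 − 0.4111 = -0.2871 → -0.29
Risk-neutral Pr[S_T > K] = N(d₂) = N(-0.29) = 0.3859

0.3859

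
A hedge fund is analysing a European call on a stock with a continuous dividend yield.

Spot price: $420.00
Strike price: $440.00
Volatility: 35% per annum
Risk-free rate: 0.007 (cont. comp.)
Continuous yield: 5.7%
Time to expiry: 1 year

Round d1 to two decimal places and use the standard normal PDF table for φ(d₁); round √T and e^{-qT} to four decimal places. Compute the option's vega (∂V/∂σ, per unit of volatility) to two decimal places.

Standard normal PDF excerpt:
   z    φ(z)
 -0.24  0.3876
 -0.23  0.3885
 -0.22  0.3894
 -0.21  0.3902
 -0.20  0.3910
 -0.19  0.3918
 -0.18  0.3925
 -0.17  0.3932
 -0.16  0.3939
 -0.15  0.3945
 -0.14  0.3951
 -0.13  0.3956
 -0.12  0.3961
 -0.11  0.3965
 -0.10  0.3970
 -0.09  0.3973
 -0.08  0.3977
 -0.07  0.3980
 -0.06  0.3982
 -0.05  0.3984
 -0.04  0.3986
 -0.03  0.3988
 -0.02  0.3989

157.50

σ√T = 0.35 × 1.0000 = 0.3500
d₁ = [ln(420/440) + (0.007 − 0.057 + 0.35²/2)·1] / 0.3500 = [-0.0465 + 0.0112] / 0.3500 = -0.1008 → -0.10
√T = √1 = 1.0000
φ(d₁) = φ(-0.10) = 0.3970
e^(−qT) = e^(−0.057·1) = 0.9446
vega = S·e^(−qT)·φ(d₁)·√T = 420·0.9446·0.3970·1.0000 = 157.5026
(Call and put vega coincide under Black-Scholes.)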